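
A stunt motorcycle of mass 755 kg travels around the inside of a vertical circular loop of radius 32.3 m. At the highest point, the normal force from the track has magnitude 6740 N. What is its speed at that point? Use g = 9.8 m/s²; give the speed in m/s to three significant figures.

At the top, N + mg = mv²/r, so v = √(r(N/m + g)) = √(32.3 × (6740/755 + 9.8)) = √(32.3 × 18.73) = √604.9 = 24.59 m/s.

24.6 m/s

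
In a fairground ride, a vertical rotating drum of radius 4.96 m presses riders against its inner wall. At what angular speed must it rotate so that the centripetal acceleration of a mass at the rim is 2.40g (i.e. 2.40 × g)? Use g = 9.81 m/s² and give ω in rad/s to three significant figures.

Centripetal acceleration a_c = ω²r. Setting ω²r = 2.40g:
ω = √(2.40g / r) = √(2.40 × 9.81 / 4.96) = √4.747 = 2.179 rad/s.

2.18 rad/s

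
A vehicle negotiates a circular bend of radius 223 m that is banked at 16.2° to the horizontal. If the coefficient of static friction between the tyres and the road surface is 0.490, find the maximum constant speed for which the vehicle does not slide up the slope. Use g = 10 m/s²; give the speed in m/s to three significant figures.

At the maximum speed, friction acts down the slope at its limiting value f = μN. Radially (horizontal, toward centre): N sinθ + μN cosθ = mv²/r. Vertically: N cosθ − μN sinθ = mg.
Dividing: v² = r g (sinθ + μcosθ)/(cosθ − μsinθ).
sinθ + μcosθ = 0.2790 + 0.490×0.9603 = 0.7495; cosθ − μsinθ = 0.9603 − 0.490×0.2790 = 0.8236.
v² = 223 × 10.0 × 0.7495/0.8236 = 2029 m²/s², so v = 45.05 m/s.

45.0 m/s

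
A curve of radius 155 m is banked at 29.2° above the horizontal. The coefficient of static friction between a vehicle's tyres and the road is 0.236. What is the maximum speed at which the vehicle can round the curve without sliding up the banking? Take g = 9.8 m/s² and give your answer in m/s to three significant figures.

37.3 m/s

At the maximum speed, friction acts down the slope at its limiting value f = μN. Radially (horizontal, toward centre): N sinθ + μN cosθ = mv²/r. Vertically: N cosθ − μN sinθ = mg.
Dividing: v² = r g (sinθ + μcosθ)/(cosθ − μsinθ).
sinθ + μcosθ = 0.4879 + 0.236×0.8729 = 0.6939; cosθ − μsinθ = 0.8729 − 0.236×0.4879 = 0.7578.
v² = 155 × 9.8 × 0.6939/0.7578 = 1391 m²/s², so v = 37.29 m/s.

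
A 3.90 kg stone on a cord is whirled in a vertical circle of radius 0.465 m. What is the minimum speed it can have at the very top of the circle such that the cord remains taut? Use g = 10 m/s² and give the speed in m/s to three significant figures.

2.16 m/s

At the highest point the centre is directly below, so both the weight and T act inward: T + mg = mv²/r.
At minimum speed T → 0, so mg = mv_min²/r ⇒ v_min = √(g r) = √(10.0 × 0.465) = 2.156 m/s.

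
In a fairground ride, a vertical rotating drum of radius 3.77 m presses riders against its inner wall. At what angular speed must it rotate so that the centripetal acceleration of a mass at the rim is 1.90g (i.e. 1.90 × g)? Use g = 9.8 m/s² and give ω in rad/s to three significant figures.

2.22 rad/s

Centripetal acceleration a_c = ω²r. Setting ω²r = 1.90g:
ω = √(1.90g / r) = √(1.90 × 9.8 / 3.77) = √4.939 = 2.222 rad/s.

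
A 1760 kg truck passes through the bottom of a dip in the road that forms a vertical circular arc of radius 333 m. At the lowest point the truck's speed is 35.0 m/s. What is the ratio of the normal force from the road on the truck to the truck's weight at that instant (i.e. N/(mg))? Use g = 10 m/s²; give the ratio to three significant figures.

1.37

At the bottom, N − mg = mv²/r, so N = m(v²/r + g) and N/(mg) = v²/(rg) + 1 = (35.0)²/(333 × 10.0) + 1 = 0.3679 + 1 = 1.368.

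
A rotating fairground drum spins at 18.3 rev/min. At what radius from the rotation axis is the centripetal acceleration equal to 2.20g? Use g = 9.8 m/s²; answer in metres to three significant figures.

ω = 18.3 rev/min × 2π/60 = 1.916 rad/s.
a_c = ω²r = 2.20g ⇒ r = 2.20 × 9.8 / (1.916)² = 21.56/3.672 = 5.871 m.

5.87 m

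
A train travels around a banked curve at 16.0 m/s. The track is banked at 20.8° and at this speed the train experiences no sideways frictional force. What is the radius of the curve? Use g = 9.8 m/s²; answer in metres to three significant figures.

68.8 m

Frictionless banking: tanθ = v²/(rg), so r = v²/(g tanθ).
r = (16.0)²/(9.8 × tan 20.8°) = 256.0/(9.8 × 0.3799) = 256.0/3.723 = 68.77 m.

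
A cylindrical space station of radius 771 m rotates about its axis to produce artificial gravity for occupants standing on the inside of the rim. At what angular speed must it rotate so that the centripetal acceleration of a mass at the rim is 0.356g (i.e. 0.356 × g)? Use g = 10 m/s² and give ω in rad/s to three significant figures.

0.0680 rad/s

Centripetal acceleration a_c = ω²r. Setting ω²r = 0.356g:
ω = √(0.356g / r) = √(0.356 × 10.0 / 771) = √0.004617 = 0.06795 rad/s.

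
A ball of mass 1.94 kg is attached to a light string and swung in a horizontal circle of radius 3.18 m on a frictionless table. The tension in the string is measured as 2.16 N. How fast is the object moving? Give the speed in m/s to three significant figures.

T = m v²/r ⇒ v = √(T r / m) = √(2.16 × 3.18 / 1.94) = √3.541 = 1.882 m/s.

1.88 m/s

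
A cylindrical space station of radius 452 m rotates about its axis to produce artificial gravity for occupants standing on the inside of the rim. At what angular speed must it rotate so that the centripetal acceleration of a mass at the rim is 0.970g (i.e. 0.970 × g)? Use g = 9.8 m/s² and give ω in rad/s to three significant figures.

0.145 rad/s

Centripetal acceleration a_c = ω²r. Setting ω²r = 0.970g:
ω = √(0.970g / r) = √(0.970 × 9.8 / 452) = √0.02103 = 0.1450 rad/s.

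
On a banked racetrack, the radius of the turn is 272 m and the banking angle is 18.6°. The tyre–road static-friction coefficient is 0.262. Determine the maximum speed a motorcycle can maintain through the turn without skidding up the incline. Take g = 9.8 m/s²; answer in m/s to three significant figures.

At the maximum speed, friction acts down the slope at its limiting value f = μN. Radially (horizontal, toward centre): N sinθ + μN cosθ = mv²/r. Vertically: N cosθ − μN sinθ = mg.
Dividing: v² = r g (sinθ + μcosθ)/(cosθ − μsinθ).
sinθ + μcosθ = 0.3190 + 0.262×0.9478 = 0.5673; cosθ − μsinθ = 0.9478 − 0.262×0.3190 = 0.8642.
v² = 272 × 9.8 × 0.5673/0.8642 = 1750 m²/s², so v = 41.83 m/s.

41.8 m/s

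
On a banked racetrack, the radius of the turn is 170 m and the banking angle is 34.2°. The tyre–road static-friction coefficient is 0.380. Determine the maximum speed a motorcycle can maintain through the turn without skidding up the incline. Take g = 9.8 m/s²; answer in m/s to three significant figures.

48.8 m/s

At the maximum speed, friction acts down the slope at its limiting value f = μN. Radially (horizontal, toward centre): N sinθ + μN cosθ = mv²/r. Vertically: N cosθ − μN sinθ = mg.
Dividing: v² = r g (sinθ + μcosθ)/(cosθ − μsinθ).
sinθ + μcosθ = 0.5621 + 0.380×0.8271 = 0.8764; cosθ − μsinθ = 0.8271 − 0.380×0.5621 = 0.6135.
v² = 170 × 9.8 × 0.8764/0.6135 = 2380 m²/s², so v = 48.78 m/s.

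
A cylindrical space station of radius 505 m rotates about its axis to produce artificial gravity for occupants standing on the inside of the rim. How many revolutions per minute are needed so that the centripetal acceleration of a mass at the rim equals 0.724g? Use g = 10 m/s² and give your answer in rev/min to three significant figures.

1.14 rev/min

Require ω²r = 0.724g, so ω = √(0.724 × 10.0/505) = 0.1197 rad/s.
In rev/min: ω × 60/(2π) = 0.1197 × 60/(2π) = 1.143 rev/min.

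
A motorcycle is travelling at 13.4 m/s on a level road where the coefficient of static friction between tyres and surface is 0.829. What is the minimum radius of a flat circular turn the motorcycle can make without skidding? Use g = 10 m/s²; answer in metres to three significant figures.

At the limit, μ_s m g = m v²/r, so r_min = v²/(μ_s g) = (13.4)²/(0.829 × 10.0) = 179.6/8.290 = 21.66 m.

21.7 m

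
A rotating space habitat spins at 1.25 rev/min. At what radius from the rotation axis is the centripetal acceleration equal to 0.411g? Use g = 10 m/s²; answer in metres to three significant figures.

ω = 1.25 rev/min × 2π/60 = 0.1309 rad/s.
a_c = ω²r = 0.411g ⇒ r = 0.411 × 10.0 / (0.1309)² = 4.110/0.01713 = 239.9 m.

240 m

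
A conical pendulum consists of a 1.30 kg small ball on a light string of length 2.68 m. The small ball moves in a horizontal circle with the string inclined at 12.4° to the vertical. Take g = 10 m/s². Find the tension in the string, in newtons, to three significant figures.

13.3 N

Vertically the bob has no acceleration, so T cosθ = mg.
T = mg/cosθ = 1.30 × 10.0 / cos 12.4° = 13.00/0.9767 = 13.31 N.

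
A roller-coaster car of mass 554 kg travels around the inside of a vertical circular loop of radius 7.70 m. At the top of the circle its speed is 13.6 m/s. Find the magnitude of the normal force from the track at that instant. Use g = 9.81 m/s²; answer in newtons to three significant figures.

At the top, both N and the weight mg point inward (toward the centre), so N + mg = mv²/r.
N = m(v²/r − g) = 554 × ((13.6)²/7.70 − 9.81) = 554 × (24.02 − 9.81) = 554 × 14.21 = 7873 N.

7870 N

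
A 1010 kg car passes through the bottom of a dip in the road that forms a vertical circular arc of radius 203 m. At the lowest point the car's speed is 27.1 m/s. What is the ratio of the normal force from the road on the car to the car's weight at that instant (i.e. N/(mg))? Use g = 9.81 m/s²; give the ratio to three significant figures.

1.37

At the bottom, N − mg = mv²/r, so N = m(v²/r + g) and N/(mg) = v²/(rg) + 1 = (27.1)²/(203 × 9.81) + 1 = 0.3688 + 1 = 1.369.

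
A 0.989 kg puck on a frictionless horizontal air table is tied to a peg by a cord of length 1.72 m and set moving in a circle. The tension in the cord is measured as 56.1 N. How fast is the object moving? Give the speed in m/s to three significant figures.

T = m v²/r ⇒ v = √(T r / m) = √(56.1 × 1.72 / 0.989) = √97.57 = 9.878 m/s.

9.88 m/s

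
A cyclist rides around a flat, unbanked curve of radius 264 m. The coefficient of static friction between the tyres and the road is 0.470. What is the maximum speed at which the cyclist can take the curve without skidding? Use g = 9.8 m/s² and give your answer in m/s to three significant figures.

The only inward force on a level bend is static friction, so at the limit f_s = μ_s N = μ_s m g = m v²/r.
Mass cancels: v_max = √(μ_s g r) = √(0.470 × 9.8 × 264) = √1216 = 34.87 m/s.

34.9 m/s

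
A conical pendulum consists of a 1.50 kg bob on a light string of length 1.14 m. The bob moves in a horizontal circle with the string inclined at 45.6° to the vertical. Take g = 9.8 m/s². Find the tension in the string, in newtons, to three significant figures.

21.0 N

Vertically the bob has no acceleration, so T cosθ = mg.
T = mg/cosθ = 1.50 × 9.8 / cos 45.6° = 14.70/0.6997 = 21.01 N.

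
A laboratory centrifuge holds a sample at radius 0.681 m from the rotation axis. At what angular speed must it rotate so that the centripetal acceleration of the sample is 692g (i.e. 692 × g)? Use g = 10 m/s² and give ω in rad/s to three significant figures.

Centripetal acceleration a_c = ω²r. Setting ω²r = 692g:
ω = √(692g / r) = √(692 × 10.0 / 0.681) = √10160 = 100.8 rad/s.

101 rad/s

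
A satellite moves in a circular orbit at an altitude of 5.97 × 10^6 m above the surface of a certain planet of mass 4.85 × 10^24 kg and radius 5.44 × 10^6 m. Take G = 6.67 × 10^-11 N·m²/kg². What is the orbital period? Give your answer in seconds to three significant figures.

r = R + h = 5.44 × 10^6 + 5.97 × 10^6 = 1.141 × 10^7 m. Gravity provides the centripetal force: G M m / r² = m v² / r ⇒ v = √(GM/r) = 5325 m/s.
T = 2πr/v = 2π × 1.141 × 10^7 / 5325 = 13460 s.

13500 s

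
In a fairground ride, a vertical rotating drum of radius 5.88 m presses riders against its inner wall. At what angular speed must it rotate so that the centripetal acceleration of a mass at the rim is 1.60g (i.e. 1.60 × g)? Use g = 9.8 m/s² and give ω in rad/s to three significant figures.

Centripetal acceleration a_c = ω²r. Setting ω²r = 1.60g:
ω = √(1.60g / r) = √(1.60 × 9.8 / 5.88) = √2.667 = 1.633 rad/s.

1.63 rad/s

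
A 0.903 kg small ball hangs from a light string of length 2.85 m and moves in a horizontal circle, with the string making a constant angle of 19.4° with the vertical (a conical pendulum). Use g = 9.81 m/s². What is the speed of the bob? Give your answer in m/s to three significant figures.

The radius of the circle is r = L sinθ = 2.85 × sin 19.4° = 0.9467 m.
Horizontally T sinθ = mv²/r and vertically T cosθ = mg, so tanθ = v²/(rg).
v = √(r g tanθ) = √(0.9467 × 9.81 × 0.3522) = √3.270 = 1.808 m/s.

1.81 m/s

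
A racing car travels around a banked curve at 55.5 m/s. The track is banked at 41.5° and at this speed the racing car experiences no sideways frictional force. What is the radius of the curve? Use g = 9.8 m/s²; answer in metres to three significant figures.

355 m

Frictionless banking: tanθ = v²/(rg), so r = v²/(g tanθ).
r = (55.5)²/(9.8 × tan 41.5°) = 3080/(9.8 × 0.8847) = 3080/8.670 = 355.3 m.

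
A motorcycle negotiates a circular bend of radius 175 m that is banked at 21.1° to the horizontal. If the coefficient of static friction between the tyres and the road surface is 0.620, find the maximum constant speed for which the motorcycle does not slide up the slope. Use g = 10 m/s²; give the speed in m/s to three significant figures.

At the maximum speed, friction acts down the slope at its limiting value f = μN. Radially (horizontal, toward centre): N sinθ + μN cosθ = mv²/r. Vertically: N cosθ − μN sinθ = mg.
Dividing: v² = r g (sinθ + μcosθ)/(cosθ − μsinθ).
sinθ + μcosθ = 0.3600 + 0.620×0.9330 = 0.9384; cosθ − μsinθ = 0.9330 − 0.620×0.3600 = 0.7098.
v² = 175 × 10.0 × 0.9384/0.7098 = 2314 m²/s², so v = 48.10 m/s.

48.1 m/s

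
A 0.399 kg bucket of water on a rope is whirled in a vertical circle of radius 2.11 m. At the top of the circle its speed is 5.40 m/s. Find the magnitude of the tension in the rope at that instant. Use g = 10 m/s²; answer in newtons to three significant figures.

1.52 N

At the top, both T and the weight mg point inward (toward the centre), so T + mg = mv²/r.
T = m(v²/r − g) = 0.399 × ((5.40)²/2.11 − 10.0) = 0.399 × (13.82 − 10.0) = 0.399 × 3.820 = 1.524 N.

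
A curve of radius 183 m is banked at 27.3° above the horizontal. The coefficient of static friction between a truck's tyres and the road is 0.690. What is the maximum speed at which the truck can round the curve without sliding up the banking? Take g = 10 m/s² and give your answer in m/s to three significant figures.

58.6 m/s

At the maximum speed, friction acts down the slope at its limiting value f = μN. Radially (horizontal, toward centre): N sinθ + μN cosθ = mv²/r. Vertically: N cosθ − μN sinθ = mg.
Dividing: v² = r g (sinθ + μcosθ)/(cosθ − μsinθ).
sinθ + μcosθ = 0.4586 + 0.690×0.8886 = 1.072; cosθ − μsinθ = 0.8886 − 0.690×0.4586 = 0.5721.
v² = 183 × 10.0 × 1.072/0.5721 = 3428 m²/s², so v = 58.55 m/s.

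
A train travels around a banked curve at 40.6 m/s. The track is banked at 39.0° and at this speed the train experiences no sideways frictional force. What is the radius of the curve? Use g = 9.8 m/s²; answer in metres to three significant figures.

208 m

Frictionless banking: tanθ = v²/(rg), so r = v²/(g tanθ).
r = (40.6)²/(9.8 × tan 39.0°) = 1648/(9.8 × 0.8098) = 1648/7.936 = 207.7 m.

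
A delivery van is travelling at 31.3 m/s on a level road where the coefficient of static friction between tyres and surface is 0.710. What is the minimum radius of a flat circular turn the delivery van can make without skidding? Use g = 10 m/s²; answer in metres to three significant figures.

138 m

At the limit, μ_s m g = m v²/r, so r_min = v²/(μ_s g) = (31.3)²/(0.710 × 10.0) = 979.7/7.100 = 138.0 m.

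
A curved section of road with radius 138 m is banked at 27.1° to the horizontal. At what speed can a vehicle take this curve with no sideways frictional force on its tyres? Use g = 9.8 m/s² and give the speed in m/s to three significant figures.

On a frictionless banked curve, N sinθ = mv²/r and N cosθ = mg, so tanθ = v²/(rg).
v = √(r g tanθ) = √(138 × 9.8 × tan 27.1°) = √(138 × 9.8 × 0.5117) = √692.1 = 26.31 m/s.

26.3 m/s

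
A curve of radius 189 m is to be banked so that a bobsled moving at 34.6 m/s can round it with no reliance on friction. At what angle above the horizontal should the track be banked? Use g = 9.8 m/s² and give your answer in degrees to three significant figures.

32.9°

For a frictionless banked turn: horizontally N sinθ = mv²/r and vertically N cosθ = mg.
Dividing: tanθ = v²/(r g) = (34.6)²/(189 × 9.8) = 1197/1852 = 0.6463.
θ = arctan(0.6463) = 32.88°.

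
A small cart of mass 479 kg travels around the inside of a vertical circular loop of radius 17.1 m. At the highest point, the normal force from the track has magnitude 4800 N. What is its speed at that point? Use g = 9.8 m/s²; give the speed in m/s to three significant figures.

At the top, N + mg = mv²/r, so v = √(r(N/m + g)) = √(17.1 × (4800/479 + 9.8)) = √(17.1 × 19.82) = √338.9 = 18.41 m/s.

18.4 m/s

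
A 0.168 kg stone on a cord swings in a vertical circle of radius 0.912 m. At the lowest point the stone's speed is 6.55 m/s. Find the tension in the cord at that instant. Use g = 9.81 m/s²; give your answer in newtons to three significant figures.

9.55 N

At the lowest point, T points up (toward the centre) and the weight mg points down (away from the centre), so the net inward force is T − mg = mv²/r.
T = m(v²/r + g) = 0.168 × ((6.55)²/0.912 + 9.81) = 0.168 × (47.04 + 9.81) = 0.168 × 56.85 = 9.551 N.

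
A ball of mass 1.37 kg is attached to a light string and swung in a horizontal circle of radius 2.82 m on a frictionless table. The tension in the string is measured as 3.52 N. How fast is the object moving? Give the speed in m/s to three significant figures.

T = m v²/r ⇒ v = √(T r / m) = √(3.52 × 2.82 / 1.37) = √7.246 = 2.692 m/s.

2.69 m/s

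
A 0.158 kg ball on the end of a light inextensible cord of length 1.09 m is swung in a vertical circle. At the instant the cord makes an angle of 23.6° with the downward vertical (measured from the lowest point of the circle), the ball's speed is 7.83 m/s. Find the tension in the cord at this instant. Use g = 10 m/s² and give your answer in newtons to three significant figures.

Take the radial direction toward the centre of the circle as positive. The component of the weight along the string toward the centre is −mg cos φ (φ measured from the bottom), so Newton's second law along the string gives T − mg cos φ = m v²/r.
cos 23.6° = 0.9164, so T = m(v²/r + g cos φ) = 0.158 × ((7.83)²/1.09 + 10.0 × 0.9164) = 0.158 × (56.25 + (9.164)) = 0.158 × 65.41 = 10.33 N.

10.3 N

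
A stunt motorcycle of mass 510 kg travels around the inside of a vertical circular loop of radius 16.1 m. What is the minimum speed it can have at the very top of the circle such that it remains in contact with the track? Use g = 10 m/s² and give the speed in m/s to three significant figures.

At the highest point the centre is directly below, so both the weight and N act inward: N + mg = mv²/r.
At minimum speed N → 0, so mg = mv_min²/r ⇒ v_min = √(g r) = √(10.0 × 16.1) = 12.69 m/s.

12.7 m/s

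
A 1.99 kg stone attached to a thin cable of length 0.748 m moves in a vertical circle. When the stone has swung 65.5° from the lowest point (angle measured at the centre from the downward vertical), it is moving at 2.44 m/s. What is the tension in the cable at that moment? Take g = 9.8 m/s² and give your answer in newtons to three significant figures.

Take the radial direction toward the centre of the circle as positive. The component of the weight along the string toward the centre is −mg cos φ (φ measured from the bottom), so Newton's second law along the string gives T − mg cos φ = m v²/r.
cos 65.5° = 0.4147, so T = m(v²/r + g cos φ) = 1.99 × ((2.44)²/0.748 + 9.8 × 0.4147) = 1.99 × (7.959 + (4.064)) = 1.99 × 12.02 = 23.93 N.

23.9 N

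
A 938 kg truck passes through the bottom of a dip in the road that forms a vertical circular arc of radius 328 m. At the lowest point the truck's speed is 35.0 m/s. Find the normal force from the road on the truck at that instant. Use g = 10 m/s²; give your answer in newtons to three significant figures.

12900 N

At the lowest point, N points up (toward the centre) and the weight mg points down (away from the centre), so the net inward force is N − mg = mv²/r.
N = m(v²/r + g) = 938 × ((35.0)²/328 + 10.0) = 938 × (3.735 + 10.0) = 938 × 13.73 = 12880 N.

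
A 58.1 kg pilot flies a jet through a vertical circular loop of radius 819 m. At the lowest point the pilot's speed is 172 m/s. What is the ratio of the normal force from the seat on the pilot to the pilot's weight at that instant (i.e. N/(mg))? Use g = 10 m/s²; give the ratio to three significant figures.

4.61

At the bottom, N − mg = mv²/r, so N = m(v²/r + g) and N/(mg) = v²/(rg) + 1 = (172)²/(819 × 10.0) + 1 = 3.612 + 1 = 4.612.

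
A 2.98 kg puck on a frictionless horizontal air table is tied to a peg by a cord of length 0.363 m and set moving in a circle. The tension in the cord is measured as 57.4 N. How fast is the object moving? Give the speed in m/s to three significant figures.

T = m v²/r ⇒ v = √(T r / m) = √(57.4 × 0.363 / 2.98) = √6.992 = 2.644 m/s.

2.64 m/s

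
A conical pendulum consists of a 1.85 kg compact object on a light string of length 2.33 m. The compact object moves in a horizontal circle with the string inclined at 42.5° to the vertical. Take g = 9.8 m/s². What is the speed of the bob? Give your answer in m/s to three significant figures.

The radius of the circle is r = L sinθ = 2.33 × sin 42.5° = 1.574 m.
Horizontally T sinθ = mv²/r and vertically T cosθ = mg, so tanθ = v²/(rg).
v = √(r g tanθ) = √(1.574 × 9.8 × 0.9163) = √14.14 = 3.760 m/s.

3.76 m/s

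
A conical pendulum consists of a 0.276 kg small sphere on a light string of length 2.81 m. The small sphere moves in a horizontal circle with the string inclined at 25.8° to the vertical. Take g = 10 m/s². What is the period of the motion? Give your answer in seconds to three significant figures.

3.16 s

r = L sinθ = 1.223 m. From T sinθ = mω²r and T cosθ = mg: tanθ = ω²r/g, so ω² = g tanθ / r = g/(L cosθ).
ω = √(g/(L cosθ)) = √(10.0/(2.81 × 0.9003)) = √3.953 = 1.988 rad/s.
Period = 2π/ω = 3.160 s.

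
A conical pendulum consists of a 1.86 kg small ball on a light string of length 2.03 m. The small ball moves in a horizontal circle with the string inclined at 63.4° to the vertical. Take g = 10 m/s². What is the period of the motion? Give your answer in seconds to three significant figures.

1.89 s

r = L sinθ = 1.815 m. From T sinθ = mω²r and T cosθ = mg: tanθ = ω²r/g, so ω² = g tanθ / r = g/(L cosθ).
ω = √(g/(L cosθ)) = √(10.0/(2.03 × 0.4478)) = √11.00 = 3.317 rad/s.
Period = 2π/ω = 1.894 s.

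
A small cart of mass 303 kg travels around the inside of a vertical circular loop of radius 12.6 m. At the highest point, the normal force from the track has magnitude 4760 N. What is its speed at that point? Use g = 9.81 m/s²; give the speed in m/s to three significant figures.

At the top, N + mg = mv²/r, so v = √(r(N/m + g)) = √(12.6 × (4760/303 + 9.81)) = √(12.6 × 25.52) = √321.5 = 17.93 m/s.

17.9 m/s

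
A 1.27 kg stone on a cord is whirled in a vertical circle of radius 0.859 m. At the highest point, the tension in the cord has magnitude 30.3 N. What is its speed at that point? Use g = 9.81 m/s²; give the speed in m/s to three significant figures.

At the top, T + mg = mv²/r, so v = √(r(T/m + g)) = √(0.859 × (30.3/1.27 + 9.81)) = √(0.859 × 33.67) = √28.92 = 5.378 m/s.

5.38 m/s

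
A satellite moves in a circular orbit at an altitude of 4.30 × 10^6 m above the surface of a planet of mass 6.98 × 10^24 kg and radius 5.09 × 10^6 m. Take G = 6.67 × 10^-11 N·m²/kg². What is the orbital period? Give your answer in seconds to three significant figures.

8380 s

r = R + h = 5.09 × 10^6 + 4.30 × 10^6 = 9.390 × 10^6 m. Gravity provides the centripetal force: G M m / r² = m v² / r ⇒ v = √(GM/r) = 7041 m/s.
T = 2πr/v = 2π × 9.390 × 10^6 / 7041 = 8379 s.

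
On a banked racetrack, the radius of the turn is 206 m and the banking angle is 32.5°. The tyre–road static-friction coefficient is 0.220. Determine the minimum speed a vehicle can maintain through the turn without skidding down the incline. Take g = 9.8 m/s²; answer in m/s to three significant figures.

27.2 m/s

At the minimum speed, friction acts up the slope at its limiting value f = μN. Radially (horizontal, toward centre): N sinθ − μN cosθ = mv²/r. Vertically: N cosθ + μN sinθ = mg.
Dividing: v² = r g (sinθ − μcosθ)/(cosθ + μsinθ).
sinθ − μcosθ = 0.5373 − 0.220×0.8434 = 0.3518; cosθ + μsinθ = 0.8434 + 0.220×0.5373 = 0.9616.
v² = 206 × 9.8 × 0.3518/0.9616 = 738.5 m²/s², so v = 27.17 m/s.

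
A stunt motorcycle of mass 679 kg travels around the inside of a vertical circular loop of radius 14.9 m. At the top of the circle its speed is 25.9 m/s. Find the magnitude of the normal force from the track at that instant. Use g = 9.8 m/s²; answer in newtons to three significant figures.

At the top, both N and the weight mg point inward (toward the centre), so N + mg = mv²/r.
N = m(v²/r − g) = 679 × ((25.9)²/14.9 − 9.8) = 679 × (45.02 − 9.8) = 679 × 35.22 = 23910 N.

23900 N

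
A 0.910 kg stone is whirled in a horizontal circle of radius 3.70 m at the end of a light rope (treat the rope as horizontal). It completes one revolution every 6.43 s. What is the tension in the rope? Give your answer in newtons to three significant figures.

3.21 N

v = 2πr/T = 2π × 3.70/6.43 = 3.616 m/s.
The tension is the only horizontal force, so it supplies the full centripetal force: T = m v²/r = 0.910 × (3.616)²/3.70 = 0.910 × 13.07/3.70 = 3.215 N.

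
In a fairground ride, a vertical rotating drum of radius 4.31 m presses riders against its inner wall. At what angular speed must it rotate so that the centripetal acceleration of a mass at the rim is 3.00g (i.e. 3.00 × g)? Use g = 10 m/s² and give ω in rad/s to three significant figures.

2.64 rad/s

Centripetal acceleration a_c = ω²r. Setting ω²r = 3.00g:
ω = √(3.00g / r) = √(3.00 × 10.0 / 4.31) = √6.961 = 2.638 rad/s.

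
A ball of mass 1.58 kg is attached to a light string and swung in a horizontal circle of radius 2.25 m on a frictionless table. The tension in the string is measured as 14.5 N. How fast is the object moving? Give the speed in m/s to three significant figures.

4.54 m/s

T = m v²/r ⇒ v = √(T r / m) = √(14.5 × 2.25 / 1.58) = √20.65 = 4.544 m/s.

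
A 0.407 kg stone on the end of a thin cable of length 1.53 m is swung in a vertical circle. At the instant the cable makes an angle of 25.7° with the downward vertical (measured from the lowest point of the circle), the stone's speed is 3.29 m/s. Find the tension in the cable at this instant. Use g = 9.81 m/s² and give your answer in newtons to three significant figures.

Take the radial direction toward the centre of the circle as positive. The component of the weight along the string toward the centre is −mg cos φ (φ measured from the bottom), so Newton's second law along the string gives T − mg cos φ = m v²/r.
cos 25.7° = 0.9011, so T = m(v²/r + g cos φ) = 0.407 × ((3.29)²/1.53 + 9.81 × 0.9011) = 0.407 × (7.075 + (8.840)) = 0.407 × 15.91 = 6.477 N.

6.48 N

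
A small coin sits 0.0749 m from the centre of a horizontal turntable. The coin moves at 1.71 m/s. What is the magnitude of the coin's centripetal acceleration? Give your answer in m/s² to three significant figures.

39.0 m/s²

a_c = v²/r = (1.710)²/0.0749 = 2.924/0.0749 = 39.04 m/s².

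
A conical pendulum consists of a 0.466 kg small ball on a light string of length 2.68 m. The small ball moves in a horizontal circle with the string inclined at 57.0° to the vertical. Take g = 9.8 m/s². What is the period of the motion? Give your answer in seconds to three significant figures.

r = L sinθ = 2.248 m. From T sinθ = mω²r and T cosθ = mg: tanθ = ω²r/g, so ω² = g tanθ / r = g/(L cosθ).
ω = √(g/(L cosθ)) = √(9.8/(2.68 × 0.5446)) = √6.714 = 2.591 rad/s.
Period = 2π/ω = 2.425 s.

2.42 s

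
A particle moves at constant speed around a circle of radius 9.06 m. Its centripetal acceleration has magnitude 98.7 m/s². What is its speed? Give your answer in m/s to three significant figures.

a_c = v²/r ⇒ v = √(a_c · r) = √(98.7 × 9.06) = √894.2 = 29.90 m/s.

29.9 m/s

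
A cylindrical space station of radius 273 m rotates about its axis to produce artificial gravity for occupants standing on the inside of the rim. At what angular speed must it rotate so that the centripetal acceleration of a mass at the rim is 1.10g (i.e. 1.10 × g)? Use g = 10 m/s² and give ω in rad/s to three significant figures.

Centripetal acceleration a_c = ω²r. Setting ω²r = 1.10g:
ω = √(1.10g / r) = √(1.10 × 10.0 / 273) = √0.04029 = 0.2007 rad/s.

0.201 rad/s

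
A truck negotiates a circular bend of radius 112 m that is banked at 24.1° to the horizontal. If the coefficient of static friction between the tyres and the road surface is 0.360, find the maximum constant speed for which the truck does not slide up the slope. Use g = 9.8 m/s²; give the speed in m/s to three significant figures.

32.5 m/s

At the maximum speed, friction acts down the slope at its limiting value f = μN. Radially (horizontal, toward centre): N sinθ + μN cosθ = mv²/r. Vertically: N cosθ − μN sinθ = mg.
Dividing: v² = r g (sinθ + μcosθ)/(cosθ − μsinθ).
sinθ + μcosθ = 0.4083 + 0.360×0.9128 = 0.7370; cosθ − μsinθ = 0.9128 − 0.360×0.4083 = 0.7658.
v² = 112 × 9.8 × 0.7370/0.7658 = 1056 m²/s², so v = 32.50 m/s.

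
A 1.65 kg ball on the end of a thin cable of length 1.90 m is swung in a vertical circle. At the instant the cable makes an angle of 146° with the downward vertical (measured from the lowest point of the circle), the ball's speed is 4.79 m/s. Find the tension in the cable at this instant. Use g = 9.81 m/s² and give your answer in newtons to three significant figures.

6.51 N

Take the radial direction toward the centre of the circle as positive. The component of the weight along the string toward the centre is −mg cos φ (φ measured from the bottom), so Newton's second law along the string gives T − mg cos φ = m v²/r.
cos 146° = -0.8290, so T = m(v²/r + g cos φ) = 1.65 × ((4.79)²/1.90 + 9.81 × -0.8290) = 1.65 × (12.08 + (-8.133)) = 1.65 × 3.943 = 6.506 N.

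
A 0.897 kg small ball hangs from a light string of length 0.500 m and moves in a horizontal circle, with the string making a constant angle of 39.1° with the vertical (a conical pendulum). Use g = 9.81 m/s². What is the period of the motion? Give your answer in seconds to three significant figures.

r = L sinθ = 0.3153 m. From T sinθ = mω²r and T cosθ = mg: tanθ = ω²r/g, so ω² = g tanθ / r = g/(L cosθ).
ω = √(g/(L cosθ)) = √(9.81/(0.500 × 0.7760)) = √25.28 = 5.028 rad/s.
Period = 2π/ω = 1.250 s.

1.25 s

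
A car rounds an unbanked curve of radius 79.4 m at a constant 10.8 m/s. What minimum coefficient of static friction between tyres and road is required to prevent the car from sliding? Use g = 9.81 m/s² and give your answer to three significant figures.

0.150

Friction provides the centripetal force: μ_s m g = m v²/r, so μ_s = v²/(g r) = (10.80)²/(9.81 × 79.4) = 116.6/778.9 = 0.1497.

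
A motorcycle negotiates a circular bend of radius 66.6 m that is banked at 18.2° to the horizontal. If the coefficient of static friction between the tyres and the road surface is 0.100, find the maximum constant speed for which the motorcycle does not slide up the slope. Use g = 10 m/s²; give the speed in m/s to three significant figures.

At the maximum speed, friction acts down the slope at its limiting value f = μN. Radially (horizontal, toward centre): N sinθ + μN cosθ = mv²/r. Vertically: N cosθ − μN sinθ = mg.
Dividing: v² = r g (sinθ + μcosθ)/(cosθ − μsinθ).
sinθ + μcosθ = 0.3123 + 0.100×0.9500 = 0.4073; cosθ − μsinθ = 0.9500 − 0.100×0.3123 = 0.9187.
v² = 66.6 × 10.0 × 0.4073/0.9187 = 295.3 m²/s², so v = 17.18 m/s.

17.2 m/s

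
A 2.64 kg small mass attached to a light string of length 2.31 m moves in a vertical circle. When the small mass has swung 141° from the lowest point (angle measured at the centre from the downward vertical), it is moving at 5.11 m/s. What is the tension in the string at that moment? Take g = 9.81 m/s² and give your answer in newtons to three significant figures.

9.72 N

Take the radial direction toward the centre of the circle as positive. The component of the weight along the string toward the centre is −mg cos φ (φ measured from the bottom), so Newton's second law along the string gives T − mg cos φ = m v²/r.
cos 141° = -0.7771, so T = m(v²/r + g cos φ) = 2.64 × ((5.11)²/2.31 + 9.81 × -0.7771) = 2.64 × (11.30 + (-7.624)) = 2.64 × 3.680 = 9.716 N.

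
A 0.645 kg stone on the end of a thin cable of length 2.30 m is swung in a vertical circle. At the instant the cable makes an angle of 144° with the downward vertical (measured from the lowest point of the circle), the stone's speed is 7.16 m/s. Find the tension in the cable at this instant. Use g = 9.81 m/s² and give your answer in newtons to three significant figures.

Take the radial direction toward the centre of the circle as positive. The component of the weight along the string toward the centre is −mg cos φ (φ measured from the bottom), so Newton's second law along the string gives T − mg cos φ = m v²/r.
cos 144° = -0.8090, so T = m(v²/r + g cos φ) = 0.645 × ((7.16)²/2.30 + 9.81 × -0.8090) = 0.645 × (22.29 + (-7.936)) = 0.645 × 14.35 = 9.258 N.

9.26 N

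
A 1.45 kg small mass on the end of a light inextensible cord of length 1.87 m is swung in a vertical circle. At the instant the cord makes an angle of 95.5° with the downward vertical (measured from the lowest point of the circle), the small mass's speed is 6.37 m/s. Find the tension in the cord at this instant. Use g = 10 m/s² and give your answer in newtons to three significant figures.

30.1 N

Take the radial direction toward the centre of the circle as positive. The component of the weight along the string toward the centre is −mg cos φ (φ measured from the bottom), so Newton's second law along the string gives T − mg cos φ = m v²/r.
cos 95.5° = -0.09585, so T = m(v²/r + g cos φ) = 1.45 × ((6.37)²/1.87 + 10.0 × -0.09585) = 1.45 × (21.70 + (-0.9585)) = 1.45 × 20.74 = 30.07 N.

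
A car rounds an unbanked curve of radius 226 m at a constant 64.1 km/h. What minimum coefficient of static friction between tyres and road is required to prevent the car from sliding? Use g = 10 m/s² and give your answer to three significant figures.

v = 64.1/3.6 = 17.81 m/s.
Friction provides the centripetal force: μ_s m g = m v²/r, so μ_s = v²/(g r) = (17.81)²/(10.0 × 226) = 317.0/2260 = 0.1403.

0.140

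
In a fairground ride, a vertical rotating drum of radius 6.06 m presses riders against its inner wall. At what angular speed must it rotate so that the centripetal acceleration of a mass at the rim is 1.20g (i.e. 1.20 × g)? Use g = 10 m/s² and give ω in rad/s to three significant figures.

1.41 rad/s

Centripetal acceleration a_c = ω²r. Setting ω²r = 1.20g:
ω = √(1.20g / r) = √(1.20 × 10.0 / 6.06) = √1.980 = 1.407 rad/s.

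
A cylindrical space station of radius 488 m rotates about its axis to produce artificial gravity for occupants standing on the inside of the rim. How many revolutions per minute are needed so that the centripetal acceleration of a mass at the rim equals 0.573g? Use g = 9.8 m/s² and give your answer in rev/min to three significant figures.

Require ω²r = 0.573g, so ω = √(0.573 × 9.8/488) = 0.1073 rad/s.
In rev/min: ω × 60/(2π) = 0.1073 × 60/(2π) = 1.024 rev/min.

1.02 rev/min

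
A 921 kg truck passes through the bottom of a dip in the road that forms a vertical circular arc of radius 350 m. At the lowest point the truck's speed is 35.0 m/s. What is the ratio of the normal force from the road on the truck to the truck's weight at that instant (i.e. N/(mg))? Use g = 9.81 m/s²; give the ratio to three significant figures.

At the bottom, N − mg = mv²/r, so N = m(v²/r + g) and N/(mg) = v²/(rg) + 1 = (35.0)²/(350 × 9.81) + 1 = 0.3568 + 1 = 1.357.

1.36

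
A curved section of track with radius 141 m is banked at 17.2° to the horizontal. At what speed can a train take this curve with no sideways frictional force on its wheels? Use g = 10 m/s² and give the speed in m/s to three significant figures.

20.9 m/s

On a frictionless banked curve, N sinθ = mv²/r and N cosθ = mg, so tanθ = v²/(rg).
v = √(r g tanθ) = √(141 × 10.0 × tan 17.2°) = √(141 × 10.0 × 0.3096) = √436.5 = 20.89 m/s.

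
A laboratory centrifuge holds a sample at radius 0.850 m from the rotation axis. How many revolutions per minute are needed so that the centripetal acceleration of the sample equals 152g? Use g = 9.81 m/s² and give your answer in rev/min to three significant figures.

Require ω²r = 152g, so ω = √(152 × 9.81/0.850) = 41.88 rad/s.
In rev/min: ω × 60/(2π) = 41.88 × 60/(2π) = 400.0 rev/min.

400 rev/min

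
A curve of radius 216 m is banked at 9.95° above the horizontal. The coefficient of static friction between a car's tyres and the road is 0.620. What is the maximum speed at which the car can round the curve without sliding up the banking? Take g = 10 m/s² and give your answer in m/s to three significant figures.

At the maximum speed, friction acts down the slope at its limiting value f = μN. Radially (horizontal, toward centre): N sinθ + μN cosθ = mv²/r. Vertically: N cosθ − μN sinθ = mg.
Dividing: v² = r g (sinθ + μcosθ)/(cosθ − μsinθ).
sinθ + μcosθ = 0.1728 + 0.620×0.9850 = 0.7835; cosθ − μsinθ = 0.9850 − 0.620×0.1728 = 0.8778.
v² = 216 × 10.0 × 0.7835/0.8778 = 1928 m²/s², so v = 43.91 m/s.

43.9 m/s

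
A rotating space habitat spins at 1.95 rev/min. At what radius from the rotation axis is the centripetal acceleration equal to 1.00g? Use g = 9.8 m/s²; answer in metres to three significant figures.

235 m

ω = 1.95 rev/min × 2π/60 = 0.2042 rad/s.
a_c = ω²r = 1.00g ⇒ r = 1.00 × 9.8 / (0.2042)² = 9.800/0.04170 = 235.0 m.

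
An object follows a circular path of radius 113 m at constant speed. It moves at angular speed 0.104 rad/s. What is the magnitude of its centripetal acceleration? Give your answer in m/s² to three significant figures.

v = ωr = 0.104 × 113 = 11.75 m/s.
a_c = v²/r = (11.75)²/113 = 138.1/113 = 1.222 m/s².

1.22 m/s²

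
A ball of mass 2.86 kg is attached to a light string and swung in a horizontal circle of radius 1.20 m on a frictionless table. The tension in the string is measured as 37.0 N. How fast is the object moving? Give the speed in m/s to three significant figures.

3.94 m/s

T = m v²/r ⇒ v = √(T r / m) = √(37.0 × 1.20 / 2.86) = √15.52 = 3.940 m/s.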